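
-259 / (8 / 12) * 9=-6993 / 2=-3496.50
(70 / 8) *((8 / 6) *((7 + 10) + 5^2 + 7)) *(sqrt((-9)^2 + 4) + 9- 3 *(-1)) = 1715 *sqrt(85) / 3 + 6860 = 12130.51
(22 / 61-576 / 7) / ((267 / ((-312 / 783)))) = 3638128 / 29756349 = 0.12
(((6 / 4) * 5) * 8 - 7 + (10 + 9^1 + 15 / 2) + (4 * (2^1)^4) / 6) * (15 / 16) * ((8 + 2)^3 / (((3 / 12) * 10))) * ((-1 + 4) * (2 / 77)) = 202875 / 77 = 2634.74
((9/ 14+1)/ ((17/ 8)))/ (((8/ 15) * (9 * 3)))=115/ 2142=0.05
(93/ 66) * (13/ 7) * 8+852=67216/ 77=872.94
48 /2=24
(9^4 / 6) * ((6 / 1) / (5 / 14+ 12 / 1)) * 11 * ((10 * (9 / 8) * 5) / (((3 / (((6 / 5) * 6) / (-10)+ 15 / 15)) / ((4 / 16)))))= 10609137 / 1384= 7665.56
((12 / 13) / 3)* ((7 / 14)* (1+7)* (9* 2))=288 / 13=22.15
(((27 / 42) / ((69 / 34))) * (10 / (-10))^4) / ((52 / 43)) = 2193 / 8372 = 0.26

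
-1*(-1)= 1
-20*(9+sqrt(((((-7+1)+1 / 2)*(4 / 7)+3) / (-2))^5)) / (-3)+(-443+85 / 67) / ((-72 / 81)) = 5*sqrt(14) / 2058+74631 / 134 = 556.96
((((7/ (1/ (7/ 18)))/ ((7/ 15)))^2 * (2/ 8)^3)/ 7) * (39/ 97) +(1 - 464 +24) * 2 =-65405213/ 74496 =-877.97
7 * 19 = 133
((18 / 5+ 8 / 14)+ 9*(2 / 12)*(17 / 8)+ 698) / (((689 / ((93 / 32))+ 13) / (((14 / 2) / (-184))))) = -36735093 / 342343040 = -0.11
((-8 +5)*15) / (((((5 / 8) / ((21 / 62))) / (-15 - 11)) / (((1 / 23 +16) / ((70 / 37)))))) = 19168812 / 3565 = 5376.95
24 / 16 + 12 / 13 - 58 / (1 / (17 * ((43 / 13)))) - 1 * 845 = -106703 / 26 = -4103.96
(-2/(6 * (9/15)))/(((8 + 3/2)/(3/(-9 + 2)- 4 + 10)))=-130/399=-0.33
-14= -14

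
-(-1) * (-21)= -21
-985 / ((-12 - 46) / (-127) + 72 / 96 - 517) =500380 / 262023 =1.91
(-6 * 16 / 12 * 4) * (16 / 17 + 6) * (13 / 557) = -49088 / 9469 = -5.18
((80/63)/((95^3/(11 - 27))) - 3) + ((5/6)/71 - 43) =-70546737577/1534015350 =-45.99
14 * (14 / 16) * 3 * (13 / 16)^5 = 13.01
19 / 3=6.33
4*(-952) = -3808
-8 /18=-4 /9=-0.44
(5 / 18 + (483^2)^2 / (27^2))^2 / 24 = 1805788998473541169 / 7776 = 232225951449786.67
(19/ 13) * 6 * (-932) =-106248/ 13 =-8172.92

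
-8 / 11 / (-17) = 0.04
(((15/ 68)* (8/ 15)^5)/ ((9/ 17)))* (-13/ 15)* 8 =-851968/ 6834375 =-0.12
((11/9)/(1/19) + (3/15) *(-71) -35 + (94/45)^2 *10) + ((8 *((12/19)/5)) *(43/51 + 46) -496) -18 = -58736849/130815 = -449.01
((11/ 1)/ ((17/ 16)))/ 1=176/ 17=10.35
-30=-30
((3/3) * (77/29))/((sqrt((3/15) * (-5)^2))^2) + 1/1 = 222/145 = 1.53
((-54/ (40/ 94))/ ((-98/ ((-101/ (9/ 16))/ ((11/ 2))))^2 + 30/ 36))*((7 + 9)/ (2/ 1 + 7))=-8837167104/ 385626215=-22.92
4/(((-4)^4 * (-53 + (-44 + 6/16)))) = -0.00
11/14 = 0.79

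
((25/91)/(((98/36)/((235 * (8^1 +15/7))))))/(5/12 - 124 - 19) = -90099000/53405443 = -1.69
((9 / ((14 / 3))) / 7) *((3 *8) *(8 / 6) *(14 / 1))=864 / 7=123.43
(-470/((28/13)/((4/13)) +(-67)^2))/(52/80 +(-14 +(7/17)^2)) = 339575/42814846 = 0.01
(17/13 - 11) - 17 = -347/13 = -26.69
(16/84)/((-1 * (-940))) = 0.00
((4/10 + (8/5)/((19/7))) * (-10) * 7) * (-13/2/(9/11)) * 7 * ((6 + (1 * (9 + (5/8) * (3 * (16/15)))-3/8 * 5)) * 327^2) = 473443699729/76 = 6229522364.86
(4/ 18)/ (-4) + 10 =179/ 18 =9.94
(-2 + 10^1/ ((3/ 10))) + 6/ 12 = 191/ 6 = 31.83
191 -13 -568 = -390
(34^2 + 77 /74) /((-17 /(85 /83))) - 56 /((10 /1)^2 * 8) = -21426747 /307100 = -69.77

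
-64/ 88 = -0.73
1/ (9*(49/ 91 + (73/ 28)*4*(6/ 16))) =728/ 29151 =0.02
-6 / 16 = -3 / 8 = -0.38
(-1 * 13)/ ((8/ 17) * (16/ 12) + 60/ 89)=-59007/ 5908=-9.99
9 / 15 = 3 / 5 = 0.60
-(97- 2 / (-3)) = -293 / 3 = -97.67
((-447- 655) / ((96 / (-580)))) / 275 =15979 / 660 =24.21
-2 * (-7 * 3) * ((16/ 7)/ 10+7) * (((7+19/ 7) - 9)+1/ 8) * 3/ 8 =107019/ 1120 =95.55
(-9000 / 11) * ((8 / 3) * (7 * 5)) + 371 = -835919 / 11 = -75992.64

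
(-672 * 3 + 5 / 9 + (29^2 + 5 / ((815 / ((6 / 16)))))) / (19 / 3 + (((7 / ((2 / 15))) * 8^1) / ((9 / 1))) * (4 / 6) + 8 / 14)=-96482771 / 3123080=-30.89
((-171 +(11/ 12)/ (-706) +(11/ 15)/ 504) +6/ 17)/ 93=-3870916787/ 2109591540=-1.83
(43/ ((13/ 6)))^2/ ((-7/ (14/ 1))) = -133128/ 169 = -787.74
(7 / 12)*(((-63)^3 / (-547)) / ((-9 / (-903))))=58538781 / 2188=26754.47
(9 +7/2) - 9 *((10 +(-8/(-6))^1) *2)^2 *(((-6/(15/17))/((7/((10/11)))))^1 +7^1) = -4353883/154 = -28271.97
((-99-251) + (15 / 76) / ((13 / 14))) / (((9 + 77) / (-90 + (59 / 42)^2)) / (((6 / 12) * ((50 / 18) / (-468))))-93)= -670785870125 / 452963825574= -1.48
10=10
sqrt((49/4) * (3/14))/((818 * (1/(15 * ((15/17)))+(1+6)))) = 225 * sqrt(42)/5209024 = 0.00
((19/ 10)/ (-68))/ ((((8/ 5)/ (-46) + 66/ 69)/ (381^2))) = -63435357/ 14416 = -4400.34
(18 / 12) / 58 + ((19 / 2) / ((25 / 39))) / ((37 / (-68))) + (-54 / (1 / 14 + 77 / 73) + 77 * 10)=85814490521 / 123502300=694.84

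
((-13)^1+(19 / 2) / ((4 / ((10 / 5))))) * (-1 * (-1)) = -33 / 4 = -8.25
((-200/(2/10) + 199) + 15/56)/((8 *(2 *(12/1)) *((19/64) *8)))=-14947/8512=-1.76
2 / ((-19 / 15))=-30 / 19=-1.58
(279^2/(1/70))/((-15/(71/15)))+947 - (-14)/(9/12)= -25776833/15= -1718455.53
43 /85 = 0.51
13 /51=0.25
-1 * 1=-1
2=2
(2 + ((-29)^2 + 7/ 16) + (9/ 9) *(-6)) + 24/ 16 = 13423/ 16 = 838.94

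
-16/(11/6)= -96/11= -8.73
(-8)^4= 4096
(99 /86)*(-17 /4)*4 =-1683 /86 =-19.57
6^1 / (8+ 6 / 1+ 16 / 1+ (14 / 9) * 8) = 27 / 191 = 0.14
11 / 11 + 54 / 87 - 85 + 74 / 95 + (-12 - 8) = -282664 / 2755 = -102.60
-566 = -566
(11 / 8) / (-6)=-11 / 48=-0.23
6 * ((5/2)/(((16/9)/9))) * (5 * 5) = 30375/16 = 1898.44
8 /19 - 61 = -1151 /19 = -60.58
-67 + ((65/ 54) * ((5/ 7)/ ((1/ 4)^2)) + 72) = 3545/ 189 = 18.76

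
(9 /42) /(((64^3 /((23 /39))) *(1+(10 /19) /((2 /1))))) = 437 /1145044992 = 0.00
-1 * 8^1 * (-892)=7136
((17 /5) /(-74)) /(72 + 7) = -17 /29230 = -0.00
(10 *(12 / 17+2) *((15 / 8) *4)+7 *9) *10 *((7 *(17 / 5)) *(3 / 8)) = 94941 / 4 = 23735.25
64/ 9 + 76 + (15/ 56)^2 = 2347753/ 28224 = 83.18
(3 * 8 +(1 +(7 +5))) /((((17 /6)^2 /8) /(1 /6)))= 1776 /289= 6.15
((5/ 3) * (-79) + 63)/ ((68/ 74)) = -3811/ 51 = -74.73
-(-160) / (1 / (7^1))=1120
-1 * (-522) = 522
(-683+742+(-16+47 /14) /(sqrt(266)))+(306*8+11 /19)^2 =2164410828 /361 - 177*sqrt(266) /3724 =5995597.09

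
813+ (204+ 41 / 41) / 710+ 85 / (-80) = 922689 / 1136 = 812.23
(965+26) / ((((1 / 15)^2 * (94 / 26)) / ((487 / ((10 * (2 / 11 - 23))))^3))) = -17824791369570471 / 29728911880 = -599577.66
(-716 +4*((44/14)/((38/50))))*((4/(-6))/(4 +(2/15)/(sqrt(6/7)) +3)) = 65.27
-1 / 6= -0.17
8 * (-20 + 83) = 504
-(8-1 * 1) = -7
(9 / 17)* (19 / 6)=57 / 34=1.68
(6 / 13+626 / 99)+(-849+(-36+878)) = -0.22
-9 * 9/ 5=-81/ 5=-16.20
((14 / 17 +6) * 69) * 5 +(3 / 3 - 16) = 39765 / 17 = 2339.12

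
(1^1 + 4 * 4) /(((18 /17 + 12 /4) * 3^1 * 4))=289 /828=0.35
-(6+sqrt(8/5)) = -6-2 * sqrt(10)/5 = -7.26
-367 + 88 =-279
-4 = -4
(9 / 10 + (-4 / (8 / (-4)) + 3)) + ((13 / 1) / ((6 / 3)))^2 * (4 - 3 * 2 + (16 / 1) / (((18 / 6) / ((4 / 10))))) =173 / 15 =11.53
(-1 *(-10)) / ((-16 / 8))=-5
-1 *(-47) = 47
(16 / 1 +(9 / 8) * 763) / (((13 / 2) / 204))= 356745 / 13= 27441.92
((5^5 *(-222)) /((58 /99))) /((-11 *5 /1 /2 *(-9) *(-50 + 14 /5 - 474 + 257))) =693750 /38309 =18.11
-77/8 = -9.62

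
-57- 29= -86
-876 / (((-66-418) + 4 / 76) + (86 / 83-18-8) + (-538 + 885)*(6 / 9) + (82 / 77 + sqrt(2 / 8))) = 638230824 / 201095863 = 3.17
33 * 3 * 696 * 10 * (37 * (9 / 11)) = 20859120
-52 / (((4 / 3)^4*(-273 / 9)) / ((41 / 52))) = 9963 / 23296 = 0.43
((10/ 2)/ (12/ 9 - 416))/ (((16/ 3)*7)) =-45/ 139328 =-0.00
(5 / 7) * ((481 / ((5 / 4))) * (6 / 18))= 1924 / 21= 91.62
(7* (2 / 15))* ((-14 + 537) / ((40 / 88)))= 1073.89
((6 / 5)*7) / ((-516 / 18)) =-63 / 215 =-0.29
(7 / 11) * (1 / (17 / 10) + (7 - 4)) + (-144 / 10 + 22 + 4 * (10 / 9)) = 120569 / 8415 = 14.33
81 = 81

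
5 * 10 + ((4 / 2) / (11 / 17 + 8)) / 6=22067 / 441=50.04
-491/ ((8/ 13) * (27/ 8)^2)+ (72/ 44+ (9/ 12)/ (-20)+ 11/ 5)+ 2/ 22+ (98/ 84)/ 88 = -66.14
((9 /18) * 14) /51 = 7 /51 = 0.14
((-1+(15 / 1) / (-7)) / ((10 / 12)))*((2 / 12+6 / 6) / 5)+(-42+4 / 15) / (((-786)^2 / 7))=-0.88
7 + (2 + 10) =19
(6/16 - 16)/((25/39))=-195/8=-24.38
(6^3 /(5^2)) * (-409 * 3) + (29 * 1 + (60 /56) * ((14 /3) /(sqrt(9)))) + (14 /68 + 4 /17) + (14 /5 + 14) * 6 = -26696899 /2550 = -10469.37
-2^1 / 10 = -0.20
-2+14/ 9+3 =23/ 9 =2.56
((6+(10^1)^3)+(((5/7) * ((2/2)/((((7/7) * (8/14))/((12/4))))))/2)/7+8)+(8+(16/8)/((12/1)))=171769/168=1022.43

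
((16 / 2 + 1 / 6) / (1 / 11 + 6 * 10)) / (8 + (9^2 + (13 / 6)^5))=698544 / 702878977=0.00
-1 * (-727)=727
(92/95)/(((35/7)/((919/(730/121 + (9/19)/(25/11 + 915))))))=20644761544/699801395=29.50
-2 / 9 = -0.22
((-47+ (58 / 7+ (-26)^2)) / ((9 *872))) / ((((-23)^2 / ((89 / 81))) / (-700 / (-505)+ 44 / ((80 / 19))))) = 3164188787 / 1584994793760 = 0.00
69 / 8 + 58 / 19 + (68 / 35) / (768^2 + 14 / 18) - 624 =-17292479792741 / 28240810360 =-612.32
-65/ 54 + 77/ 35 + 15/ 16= 4177/ 2160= 1.93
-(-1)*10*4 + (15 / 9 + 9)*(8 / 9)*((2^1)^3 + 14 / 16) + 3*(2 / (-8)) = 13327 / 108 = 123.40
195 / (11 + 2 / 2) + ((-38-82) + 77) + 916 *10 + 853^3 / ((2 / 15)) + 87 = 18619551191 / 4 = 4654887797.75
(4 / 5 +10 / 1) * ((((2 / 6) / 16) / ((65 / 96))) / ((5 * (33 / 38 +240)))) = 152 / 550875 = 0.00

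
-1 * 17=-17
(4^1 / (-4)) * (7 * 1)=-7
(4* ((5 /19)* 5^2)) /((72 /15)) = 625 /114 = 5.48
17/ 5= 3.40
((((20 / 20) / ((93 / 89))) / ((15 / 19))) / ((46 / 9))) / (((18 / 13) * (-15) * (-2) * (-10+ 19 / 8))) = -21983 / 29357775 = -0.00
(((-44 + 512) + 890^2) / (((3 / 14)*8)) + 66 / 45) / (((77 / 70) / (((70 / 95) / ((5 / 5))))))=64726592 / 209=309696.61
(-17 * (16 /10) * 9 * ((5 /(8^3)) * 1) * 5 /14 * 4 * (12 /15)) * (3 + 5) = -21.86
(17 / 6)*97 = 1649 / 6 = 274.83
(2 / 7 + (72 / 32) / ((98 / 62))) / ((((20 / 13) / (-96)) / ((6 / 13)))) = -2412 / 49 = -49.22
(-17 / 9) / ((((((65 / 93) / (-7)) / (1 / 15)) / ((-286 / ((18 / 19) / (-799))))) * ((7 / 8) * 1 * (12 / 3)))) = 176008514 / 2025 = 86917.78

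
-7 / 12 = -0.58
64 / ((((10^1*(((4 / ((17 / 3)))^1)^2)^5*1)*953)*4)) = 2015993900449 / 36879530065920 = 0.05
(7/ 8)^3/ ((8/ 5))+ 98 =98.42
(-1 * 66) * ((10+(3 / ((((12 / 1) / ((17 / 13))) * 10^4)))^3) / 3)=-15466880000000054043 / 70304000000000000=-220.00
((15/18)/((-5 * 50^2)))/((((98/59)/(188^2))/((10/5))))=-260662/91875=-2.84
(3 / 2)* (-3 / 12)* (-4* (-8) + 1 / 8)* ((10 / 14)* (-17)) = 65535 / 448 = 146.28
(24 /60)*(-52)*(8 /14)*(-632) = 262912 /35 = 7511.77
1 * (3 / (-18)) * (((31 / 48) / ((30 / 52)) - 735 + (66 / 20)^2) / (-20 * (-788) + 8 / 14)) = 0.01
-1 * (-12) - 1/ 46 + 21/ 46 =286/ 23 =12.43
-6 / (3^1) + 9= 7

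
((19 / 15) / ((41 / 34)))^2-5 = -1473809 / 378225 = -3.90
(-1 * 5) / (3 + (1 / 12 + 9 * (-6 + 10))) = -60 / 469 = -0.13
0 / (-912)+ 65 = 65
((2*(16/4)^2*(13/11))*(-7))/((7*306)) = -208/1683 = -0.12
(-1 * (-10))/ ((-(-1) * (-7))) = -10/ 7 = -1.43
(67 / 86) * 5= 335 / 86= 3.90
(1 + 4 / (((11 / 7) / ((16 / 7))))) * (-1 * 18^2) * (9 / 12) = -18225 / 11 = -1656.82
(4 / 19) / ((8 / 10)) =5 / 19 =0.26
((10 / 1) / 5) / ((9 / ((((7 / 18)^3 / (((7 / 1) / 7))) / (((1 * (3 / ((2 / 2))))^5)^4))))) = 343 / 91507169819844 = 0.00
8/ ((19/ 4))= 32/ 19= 1.68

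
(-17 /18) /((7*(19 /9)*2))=-17 /532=-0.03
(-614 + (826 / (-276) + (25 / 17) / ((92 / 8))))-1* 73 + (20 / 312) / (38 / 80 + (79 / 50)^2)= -104191353881 / 151036262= -689.84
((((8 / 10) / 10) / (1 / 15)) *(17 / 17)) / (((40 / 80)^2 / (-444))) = -10656 / 5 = -2131.20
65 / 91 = 5 / 7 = 0.71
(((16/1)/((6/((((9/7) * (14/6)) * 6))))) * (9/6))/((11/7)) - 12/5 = 43.42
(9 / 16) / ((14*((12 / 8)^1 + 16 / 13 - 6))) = -117 / 9520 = -0.01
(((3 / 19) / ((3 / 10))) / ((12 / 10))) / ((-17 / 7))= -175 / 969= -0.18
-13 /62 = -0.21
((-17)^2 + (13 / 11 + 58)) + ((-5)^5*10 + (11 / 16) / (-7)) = -30901.92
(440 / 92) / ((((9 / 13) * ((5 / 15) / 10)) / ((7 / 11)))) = 9100 / 69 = 131.88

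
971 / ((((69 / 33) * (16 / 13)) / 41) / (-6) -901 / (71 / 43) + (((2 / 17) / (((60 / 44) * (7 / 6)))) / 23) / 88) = -33188950925130 / 18651659973851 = -1.78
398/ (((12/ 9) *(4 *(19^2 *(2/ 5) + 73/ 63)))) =188055/ 366808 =0.51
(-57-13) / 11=-70 / 11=-6.36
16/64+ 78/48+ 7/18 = 163/72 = 2.26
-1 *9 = -9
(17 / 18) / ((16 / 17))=289 / 288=1.00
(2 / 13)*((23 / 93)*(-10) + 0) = -460 / 1209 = -0.38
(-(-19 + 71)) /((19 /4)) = -208 /19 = -10.95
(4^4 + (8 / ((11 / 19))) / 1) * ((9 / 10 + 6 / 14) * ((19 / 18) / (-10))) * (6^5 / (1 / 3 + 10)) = -7830432 / 275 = -28474.30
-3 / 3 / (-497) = 1 / 497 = 0.00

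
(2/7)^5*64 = 2048/16807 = 0.12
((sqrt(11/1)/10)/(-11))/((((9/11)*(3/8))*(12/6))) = -0.05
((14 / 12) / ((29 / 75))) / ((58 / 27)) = 4725 / 3364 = 1.40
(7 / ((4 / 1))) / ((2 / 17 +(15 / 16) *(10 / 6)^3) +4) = 4284 / 20705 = 0.21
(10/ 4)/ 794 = 5/ 1588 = 0.00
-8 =-8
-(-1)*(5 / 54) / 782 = 0.00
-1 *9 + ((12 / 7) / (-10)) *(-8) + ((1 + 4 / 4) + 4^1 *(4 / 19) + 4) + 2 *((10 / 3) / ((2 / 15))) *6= 198977 / 665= 299.21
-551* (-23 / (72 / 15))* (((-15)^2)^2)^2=54132521484375 / 8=6766565185546.88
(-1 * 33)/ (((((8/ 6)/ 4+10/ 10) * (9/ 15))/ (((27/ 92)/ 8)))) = -4455/ 2944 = -1.51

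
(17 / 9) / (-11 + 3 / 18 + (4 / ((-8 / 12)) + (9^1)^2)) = 34 / 1155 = 0.03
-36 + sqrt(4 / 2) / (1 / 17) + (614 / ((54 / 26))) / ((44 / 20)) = 17 * sqrt(2) + 29218 / 297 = 122.42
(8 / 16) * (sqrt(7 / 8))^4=49 / 128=0.38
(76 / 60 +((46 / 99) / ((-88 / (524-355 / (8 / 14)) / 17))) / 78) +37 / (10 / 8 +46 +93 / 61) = 57612164977 / 26957193120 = 2.14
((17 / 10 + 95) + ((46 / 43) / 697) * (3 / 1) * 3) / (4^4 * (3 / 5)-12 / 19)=78676549 / 124439592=0.63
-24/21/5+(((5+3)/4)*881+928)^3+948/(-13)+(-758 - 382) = 8856624043016/455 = 19465107786.85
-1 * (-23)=23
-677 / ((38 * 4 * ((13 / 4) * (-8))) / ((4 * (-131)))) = -88687 / 988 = -89.76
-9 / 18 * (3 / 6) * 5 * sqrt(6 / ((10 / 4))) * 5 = -5 * sqrt(15) / 2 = -9.68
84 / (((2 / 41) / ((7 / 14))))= 861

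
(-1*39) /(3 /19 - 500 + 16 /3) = 2223 /28187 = 0.08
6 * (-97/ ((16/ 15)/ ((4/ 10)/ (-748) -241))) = 393435783/ 2992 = 131495.92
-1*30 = -30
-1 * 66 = -66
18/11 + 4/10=112/55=2.04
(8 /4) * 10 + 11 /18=371 /18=20.61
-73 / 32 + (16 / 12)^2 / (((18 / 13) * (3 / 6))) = 743 / 2592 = 0.29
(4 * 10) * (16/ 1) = 640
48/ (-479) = -0.10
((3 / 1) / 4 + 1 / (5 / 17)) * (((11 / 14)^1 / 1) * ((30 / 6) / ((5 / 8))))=913 / 35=26.09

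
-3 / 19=-0.16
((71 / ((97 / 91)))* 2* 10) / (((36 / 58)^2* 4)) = 27168505 / 31428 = 864.47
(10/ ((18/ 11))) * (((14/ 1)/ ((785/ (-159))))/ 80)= -4081/ 18840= -0.22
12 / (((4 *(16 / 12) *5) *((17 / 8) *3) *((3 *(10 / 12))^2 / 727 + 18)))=17448 / 4451365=0.00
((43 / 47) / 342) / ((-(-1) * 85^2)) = 43 / 116134650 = 0.00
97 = 97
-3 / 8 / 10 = -3 / 80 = -0.04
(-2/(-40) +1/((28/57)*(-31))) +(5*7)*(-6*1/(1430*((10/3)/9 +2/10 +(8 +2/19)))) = -16077224/493237745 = -0.03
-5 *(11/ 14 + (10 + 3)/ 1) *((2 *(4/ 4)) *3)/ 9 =-45.95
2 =2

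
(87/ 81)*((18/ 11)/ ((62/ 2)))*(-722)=-41876/ 1023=-40.93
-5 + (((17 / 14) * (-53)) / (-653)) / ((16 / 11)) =-721449 / 146272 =-4.93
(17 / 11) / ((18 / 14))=1.20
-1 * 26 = -26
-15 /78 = -5 /26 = -0.19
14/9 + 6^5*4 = 279950/9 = 31105.56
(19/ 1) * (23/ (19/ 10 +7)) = 4370/ 89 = 49.10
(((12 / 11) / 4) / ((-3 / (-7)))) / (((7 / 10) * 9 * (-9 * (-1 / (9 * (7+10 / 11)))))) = 290 / 363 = 0.80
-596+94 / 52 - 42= -16541 / 26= -636.19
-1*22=-22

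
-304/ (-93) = 304/ 93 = 3.27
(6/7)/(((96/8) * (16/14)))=1/16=0.06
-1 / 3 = -0.33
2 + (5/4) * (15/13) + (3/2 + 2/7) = 1903/364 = 5.23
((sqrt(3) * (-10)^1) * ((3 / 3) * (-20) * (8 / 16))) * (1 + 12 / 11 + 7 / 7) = 3400 * sqrt(3) / 11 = 535.36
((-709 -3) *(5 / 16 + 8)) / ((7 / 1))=-1691 / 2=-845.50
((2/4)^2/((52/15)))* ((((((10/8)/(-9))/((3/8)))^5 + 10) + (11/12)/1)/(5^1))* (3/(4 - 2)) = 626168939/2652953472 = 0.24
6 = 6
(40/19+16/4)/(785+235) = 29/4845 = 0.01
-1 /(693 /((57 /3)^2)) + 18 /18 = 332 /693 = 0.48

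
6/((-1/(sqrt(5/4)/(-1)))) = 3* sqrt(5) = 6.71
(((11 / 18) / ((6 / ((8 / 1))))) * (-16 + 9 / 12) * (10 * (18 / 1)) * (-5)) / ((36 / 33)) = 184525 / 18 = 10251.39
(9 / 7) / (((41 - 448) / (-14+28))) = -18 / 407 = -0.04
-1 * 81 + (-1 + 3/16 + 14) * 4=-113/4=-28.25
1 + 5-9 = -3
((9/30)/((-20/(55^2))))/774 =-121/2064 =-0.06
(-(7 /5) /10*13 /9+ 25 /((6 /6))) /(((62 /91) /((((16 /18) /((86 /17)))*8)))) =138103784 /2699325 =51.16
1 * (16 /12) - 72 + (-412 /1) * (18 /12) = -2066 /3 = -688.67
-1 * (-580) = 580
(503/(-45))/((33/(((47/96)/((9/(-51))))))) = 401897/427680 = 0.94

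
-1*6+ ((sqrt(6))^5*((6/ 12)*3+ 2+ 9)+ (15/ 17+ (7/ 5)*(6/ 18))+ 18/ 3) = 344/ 255+ 450*sqrt(6) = 1103.62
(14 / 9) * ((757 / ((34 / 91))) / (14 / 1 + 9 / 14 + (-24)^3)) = -0.23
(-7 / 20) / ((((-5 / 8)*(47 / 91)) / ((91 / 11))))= 115934 / 12925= 8.97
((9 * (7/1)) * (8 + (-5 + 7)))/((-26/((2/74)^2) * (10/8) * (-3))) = 84/17797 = 0.00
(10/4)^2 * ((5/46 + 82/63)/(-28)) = -102175/324576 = -0.31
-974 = -974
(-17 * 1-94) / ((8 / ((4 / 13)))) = -111 / 26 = -4.27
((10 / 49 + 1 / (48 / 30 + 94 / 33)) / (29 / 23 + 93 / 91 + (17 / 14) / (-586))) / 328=1351337975 / 2357150528628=0.00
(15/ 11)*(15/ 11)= 225/ 121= 1.86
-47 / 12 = -3.92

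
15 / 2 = 7.50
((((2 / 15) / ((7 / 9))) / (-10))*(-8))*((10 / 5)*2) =96 / 175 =0.55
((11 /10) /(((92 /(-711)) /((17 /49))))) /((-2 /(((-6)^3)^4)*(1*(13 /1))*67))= 18088653065472 /4908085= 3685480.81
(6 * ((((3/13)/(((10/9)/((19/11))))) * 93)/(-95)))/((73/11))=-7533/23725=-0.32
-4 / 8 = -1 / 2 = -0.50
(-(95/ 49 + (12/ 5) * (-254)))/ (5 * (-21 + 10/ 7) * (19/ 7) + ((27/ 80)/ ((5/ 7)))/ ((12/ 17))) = -47640640/ 20771521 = -2.29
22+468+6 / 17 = 8336 / 17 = 490.35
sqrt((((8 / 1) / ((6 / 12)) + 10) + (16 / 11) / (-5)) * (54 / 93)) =6 * sqrt(1205435) / 1705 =3.86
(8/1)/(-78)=-4/39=-0.10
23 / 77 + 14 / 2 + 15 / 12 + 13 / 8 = 6267 / 616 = 10.17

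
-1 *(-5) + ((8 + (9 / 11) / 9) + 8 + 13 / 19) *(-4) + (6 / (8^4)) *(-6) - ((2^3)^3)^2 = -56116302681 / 214016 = -262206.11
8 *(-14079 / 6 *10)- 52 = -187772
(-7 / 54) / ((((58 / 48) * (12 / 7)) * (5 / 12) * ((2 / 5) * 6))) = -0.06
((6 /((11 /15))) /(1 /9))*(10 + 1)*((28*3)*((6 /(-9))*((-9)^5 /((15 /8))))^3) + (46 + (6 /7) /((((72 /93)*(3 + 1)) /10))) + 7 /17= 629686457537896169.50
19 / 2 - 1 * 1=17 / 2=8.50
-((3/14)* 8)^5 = -248832/16807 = -14.81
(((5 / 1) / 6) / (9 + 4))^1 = 5 / 78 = 0.06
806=806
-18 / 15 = -6 / 5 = -1.20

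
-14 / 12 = -7 / 6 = -1.17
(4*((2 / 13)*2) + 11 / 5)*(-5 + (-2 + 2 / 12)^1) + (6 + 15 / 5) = -5633 / 390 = -14.44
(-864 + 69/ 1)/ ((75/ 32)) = -1696/ 5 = -339.20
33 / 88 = 3 / 8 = 0.38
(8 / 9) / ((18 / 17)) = 68 / 81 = 0.84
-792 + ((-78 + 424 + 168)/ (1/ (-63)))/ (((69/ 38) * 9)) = -191372/ 69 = -2773.51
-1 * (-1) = 1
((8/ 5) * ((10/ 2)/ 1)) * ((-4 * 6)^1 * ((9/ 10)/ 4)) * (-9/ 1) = 1944/ 5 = 388.80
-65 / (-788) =0.08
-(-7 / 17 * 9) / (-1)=-63 / 17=-3.71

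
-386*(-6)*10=23160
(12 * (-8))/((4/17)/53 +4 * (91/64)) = -1383936/82055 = -16.87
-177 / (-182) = 177 / 182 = 0.97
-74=-74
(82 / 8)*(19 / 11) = 779 / 44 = 17.70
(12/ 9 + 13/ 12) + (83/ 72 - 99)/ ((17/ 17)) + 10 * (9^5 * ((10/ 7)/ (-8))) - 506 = -53447221/ 504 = -106046.07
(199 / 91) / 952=199 / 86632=0.00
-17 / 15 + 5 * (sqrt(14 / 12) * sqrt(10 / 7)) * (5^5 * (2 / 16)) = -17 / 15 + 15625 * sqrt(15) / 24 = 2520.34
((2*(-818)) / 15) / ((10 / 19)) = -15542 / 75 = -207.23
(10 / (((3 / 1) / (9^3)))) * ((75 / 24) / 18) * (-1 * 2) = -3375 / 4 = -843.75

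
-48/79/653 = -48/51587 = -0.00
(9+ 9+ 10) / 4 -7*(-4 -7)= 84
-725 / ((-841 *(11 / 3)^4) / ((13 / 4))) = 26325 / 1698356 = 0.02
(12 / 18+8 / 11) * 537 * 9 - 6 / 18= 6736.58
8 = 8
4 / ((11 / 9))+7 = 10.27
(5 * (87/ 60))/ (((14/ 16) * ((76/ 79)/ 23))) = 52693/ 266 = 198.09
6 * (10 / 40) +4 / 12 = 11 / 6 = 1.83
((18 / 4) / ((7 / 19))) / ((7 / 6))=513 / 49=10.47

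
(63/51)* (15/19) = 315/323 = 0.98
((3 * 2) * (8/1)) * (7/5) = 336/5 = 67.20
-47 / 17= -2.76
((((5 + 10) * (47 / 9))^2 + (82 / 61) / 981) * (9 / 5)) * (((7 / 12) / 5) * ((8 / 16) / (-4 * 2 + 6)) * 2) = -2570337749 / 3989400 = -644.29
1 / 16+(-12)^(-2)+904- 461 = 31901 / 72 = 443.07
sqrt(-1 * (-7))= sqrt(7)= 2.65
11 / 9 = 1.22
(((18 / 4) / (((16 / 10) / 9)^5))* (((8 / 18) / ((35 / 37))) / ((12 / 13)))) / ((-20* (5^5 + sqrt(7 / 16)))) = -1232750390625 / 5973333065728 + 394480125* sqrt(7) / 23893332262912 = -0.21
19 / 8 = 2.38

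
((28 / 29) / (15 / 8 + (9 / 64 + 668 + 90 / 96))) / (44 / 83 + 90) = 74368 / 4678550773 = 0.00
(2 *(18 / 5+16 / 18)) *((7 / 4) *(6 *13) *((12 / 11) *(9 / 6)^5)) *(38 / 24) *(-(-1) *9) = 127304541 / 880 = 144664.25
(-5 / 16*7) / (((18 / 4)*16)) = -35 / 1152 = -0.03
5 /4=1.25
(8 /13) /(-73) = -8 /949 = -0.01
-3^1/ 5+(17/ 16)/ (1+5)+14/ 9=1631/ 1440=1.13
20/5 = 4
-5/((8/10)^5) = -15.26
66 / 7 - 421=-2881 / 7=-411.57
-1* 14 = -14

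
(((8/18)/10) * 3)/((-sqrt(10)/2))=-2 * sqrt(10)/75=-0.08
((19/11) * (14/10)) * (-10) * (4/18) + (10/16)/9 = -4201/792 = -5.30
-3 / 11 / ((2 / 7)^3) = -1029 / 88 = -11.69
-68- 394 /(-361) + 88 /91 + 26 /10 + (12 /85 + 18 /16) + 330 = 5985082399 /22338680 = 267.92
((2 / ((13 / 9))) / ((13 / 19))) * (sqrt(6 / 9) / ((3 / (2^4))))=608 * sqrt(6) / 169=8.81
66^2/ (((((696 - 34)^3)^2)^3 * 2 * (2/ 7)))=7623/ 596271167816818695679231264727546972875590111330304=0.00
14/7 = 2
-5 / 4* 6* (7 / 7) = -15 / 2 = -7.50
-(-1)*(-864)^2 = 746496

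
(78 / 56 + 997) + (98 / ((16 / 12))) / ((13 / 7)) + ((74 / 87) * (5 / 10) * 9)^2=322232305 / 306124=1052.62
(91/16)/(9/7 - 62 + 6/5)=-3185/33328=-0.10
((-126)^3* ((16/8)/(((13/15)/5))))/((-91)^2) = -2787.26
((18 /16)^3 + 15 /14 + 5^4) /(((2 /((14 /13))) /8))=2248943 /832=2703.06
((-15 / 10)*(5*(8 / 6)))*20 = -200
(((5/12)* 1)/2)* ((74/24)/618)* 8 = 185/22248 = 0.01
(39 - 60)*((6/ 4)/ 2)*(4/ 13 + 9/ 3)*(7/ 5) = -18963/ 260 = -72.93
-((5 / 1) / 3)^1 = -5 / 3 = -1.67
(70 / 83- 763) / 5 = -63259 / 415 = -152.43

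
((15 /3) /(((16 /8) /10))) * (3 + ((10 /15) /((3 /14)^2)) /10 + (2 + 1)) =5030 /27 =186.30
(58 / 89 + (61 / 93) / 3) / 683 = 21611 / 16959573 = 0.00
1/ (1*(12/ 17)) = 17/ 12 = 1.42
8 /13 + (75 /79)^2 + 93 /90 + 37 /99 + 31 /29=9300353201 /2329328430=3.99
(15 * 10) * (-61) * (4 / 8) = -4575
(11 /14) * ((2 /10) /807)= 11 /56490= 0.00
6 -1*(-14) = 20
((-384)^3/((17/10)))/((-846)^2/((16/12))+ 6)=-188743680/3041827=-62.05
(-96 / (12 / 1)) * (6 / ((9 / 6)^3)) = -128 / 9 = -14.22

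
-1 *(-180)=180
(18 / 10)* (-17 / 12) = -51 / 20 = -2.55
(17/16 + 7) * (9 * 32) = 2322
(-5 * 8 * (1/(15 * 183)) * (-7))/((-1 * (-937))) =56/514413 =0.00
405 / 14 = 28.93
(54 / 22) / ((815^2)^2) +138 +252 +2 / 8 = 390.25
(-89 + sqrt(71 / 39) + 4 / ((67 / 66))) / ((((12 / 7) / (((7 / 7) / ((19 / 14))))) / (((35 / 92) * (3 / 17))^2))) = -1026247425 / 6227760416 + 60025 * sqrt(2769) / 1208371424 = -0.16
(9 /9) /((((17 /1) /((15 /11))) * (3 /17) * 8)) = 5 /88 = 0.06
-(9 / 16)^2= -81 / 256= -0.32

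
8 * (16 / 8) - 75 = -59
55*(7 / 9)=385 / 9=42.78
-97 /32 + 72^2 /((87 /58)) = 110495 /32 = 3452.97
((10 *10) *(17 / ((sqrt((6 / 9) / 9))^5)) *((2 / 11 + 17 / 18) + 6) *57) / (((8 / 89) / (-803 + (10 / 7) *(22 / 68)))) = -188767812964725 *sqrt(6) / 112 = -4128435907363.46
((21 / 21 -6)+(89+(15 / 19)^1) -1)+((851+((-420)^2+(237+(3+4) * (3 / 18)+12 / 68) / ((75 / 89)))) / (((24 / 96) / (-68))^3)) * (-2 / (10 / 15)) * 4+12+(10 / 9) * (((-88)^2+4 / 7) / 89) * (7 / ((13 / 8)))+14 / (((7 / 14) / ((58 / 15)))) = 212050142168801656228 / 4946175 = 42871540567974.58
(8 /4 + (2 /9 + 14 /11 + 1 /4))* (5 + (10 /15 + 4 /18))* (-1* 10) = -392995 /1782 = -220.54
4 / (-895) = -4 / 895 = -0.00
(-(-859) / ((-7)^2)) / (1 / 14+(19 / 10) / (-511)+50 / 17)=5330095 / 914837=5.83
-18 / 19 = -0.95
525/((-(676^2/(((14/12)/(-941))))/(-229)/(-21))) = 5891025/860028832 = 0.01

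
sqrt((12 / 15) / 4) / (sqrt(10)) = sqrt(2) / 10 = 0.14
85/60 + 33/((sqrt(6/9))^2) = 611/12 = 50.92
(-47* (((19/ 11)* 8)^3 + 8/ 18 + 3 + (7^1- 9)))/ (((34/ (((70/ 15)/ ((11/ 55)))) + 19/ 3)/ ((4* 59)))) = -6138452143250/ 1633137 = -3758687.82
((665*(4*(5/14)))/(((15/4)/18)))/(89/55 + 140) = 250800/7789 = 32.20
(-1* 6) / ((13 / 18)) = -8.31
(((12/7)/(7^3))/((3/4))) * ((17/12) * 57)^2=43.45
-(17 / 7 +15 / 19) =-428 / 133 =-3.22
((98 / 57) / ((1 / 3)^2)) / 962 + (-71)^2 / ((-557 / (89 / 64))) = -4094962955 / 325787072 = -12.57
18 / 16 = 1.12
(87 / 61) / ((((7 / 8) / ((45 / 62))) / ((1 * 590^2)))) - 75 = 5450253225 / 13237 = 411743.84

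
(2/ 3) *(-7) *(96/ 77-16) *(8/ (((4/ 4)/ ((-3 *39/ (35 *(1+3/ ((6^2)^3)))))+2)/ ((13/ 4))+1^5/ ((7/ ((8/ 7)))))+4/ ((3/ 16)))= 44730162202624/ 19696547079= 2270.96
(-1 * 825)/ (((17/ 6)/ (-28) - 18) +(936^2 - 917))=-138600/ 147027031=-0.00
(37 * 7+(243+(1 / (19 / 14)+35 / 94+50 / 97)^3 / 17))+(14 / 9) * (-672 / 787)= 500.92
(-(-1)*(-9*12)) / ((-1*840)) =9 / 70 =0.13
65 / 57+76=4397 / 57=77.14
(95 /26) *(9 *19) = 16245 /26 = 624.81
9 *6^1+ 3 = 57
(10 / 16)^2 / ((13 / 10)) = 125 / 416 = 0.30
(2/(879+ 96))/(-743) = -2/724425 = -0.00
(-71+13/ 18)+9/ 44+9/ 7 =-190679/ 2772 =-68.79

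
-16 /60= -4 /15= -0.27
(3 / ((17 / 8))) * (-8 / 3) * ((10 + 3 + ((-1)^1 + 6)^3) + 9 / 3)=-9024 / 17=-530.82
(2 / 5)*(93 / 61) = 186 / 305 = 0.61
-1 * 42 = -42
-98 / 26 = -49 / 13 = -3.77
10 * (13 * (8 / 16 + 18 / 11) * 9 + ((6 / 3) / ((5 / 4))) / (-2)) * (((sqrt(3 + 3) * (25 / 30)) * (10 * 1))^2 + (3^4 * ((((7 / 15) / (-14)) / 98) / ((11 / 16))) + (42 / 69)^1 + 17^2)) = 3599306030081 / 2045505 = 1759617.32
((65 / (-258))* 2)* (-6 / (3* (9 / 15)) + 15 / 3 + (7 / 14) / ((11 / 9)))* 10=-10.46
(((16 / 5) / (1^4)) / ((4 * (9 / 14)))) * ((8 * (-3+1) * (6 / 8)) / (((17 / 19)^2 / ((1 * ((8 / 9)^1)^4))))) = -331218944 / 28441935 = -11.65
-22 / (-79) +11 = 891 / 79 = 11.28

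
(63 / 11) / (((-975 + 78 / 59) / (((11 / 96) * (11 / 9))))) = -4543 / 5514912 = -0.00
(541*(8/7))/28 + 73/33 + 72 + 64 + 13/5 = 1316996/8085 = 162.89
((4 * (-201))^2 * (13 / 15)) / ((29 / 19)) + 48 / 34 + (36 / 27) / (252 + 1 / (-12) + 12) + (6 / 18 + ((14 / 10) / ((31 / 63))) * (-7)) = 266468719226482 / 726018915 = 367027.24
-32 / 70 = -16 / 35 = -0.46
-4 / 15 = -0.27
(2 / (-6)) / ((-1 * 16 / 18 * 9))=1 / 24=0.04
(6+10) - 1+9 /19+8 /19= 15.89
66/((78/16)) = 176/13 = 13.54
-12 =-12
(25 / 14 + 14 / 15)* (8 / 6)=1142 / 315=3.63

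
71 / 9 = 7.89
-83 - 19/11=-932/11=-84.73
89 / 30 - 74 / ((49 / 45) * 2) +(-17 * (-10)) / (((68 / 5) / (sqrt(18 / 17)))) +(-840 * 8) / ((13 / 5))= -49984657 / 19110 +75 * sqrt(34) / 34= -2602.77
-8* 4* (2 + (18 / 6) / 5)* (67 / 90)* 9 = -13936 / 25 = -557.44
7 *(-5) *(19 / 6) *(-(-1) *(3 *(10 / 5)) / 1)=-665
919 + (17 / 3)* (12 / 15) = 13853 / 15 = 923.53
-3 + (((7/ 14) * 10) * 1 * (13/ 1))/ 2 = 59/ 2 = 29.50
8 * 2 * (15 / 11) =240 / 11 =21.82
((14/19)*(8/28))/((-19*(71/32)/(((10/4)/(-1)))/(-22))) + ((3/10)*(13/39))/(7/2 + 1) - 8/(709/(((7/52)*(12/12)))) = -2699852203/10630841715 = -0.25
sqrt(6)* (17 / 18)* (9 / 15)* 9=12.49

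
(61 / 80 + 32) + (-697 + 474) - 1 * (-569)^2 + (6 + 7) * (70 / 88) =-285067989 / 880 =-323940.90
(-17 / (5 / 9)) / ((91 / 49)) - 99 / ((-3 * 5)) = -642 / 65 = -9.88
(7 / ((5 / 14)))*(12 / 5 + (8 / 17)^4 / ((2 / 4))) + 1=104322801 / 2088025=49.96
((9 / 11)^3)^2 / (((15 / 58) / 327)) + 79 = 4059536597 / 8857805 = 458.30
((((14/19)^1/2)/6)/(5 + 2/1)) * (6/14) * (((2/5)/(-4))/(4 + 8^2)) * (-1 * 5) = 1/36176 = 0.00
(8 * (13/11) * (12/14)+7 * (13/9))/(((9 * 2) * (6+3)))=12623/112266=0.11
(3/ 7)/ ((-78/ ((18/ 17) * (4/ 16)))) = -0.00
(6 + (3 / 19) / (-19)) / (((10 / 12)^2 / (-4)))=-34.51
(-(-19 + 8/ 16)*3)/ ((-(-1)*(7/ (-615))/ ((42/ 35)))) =-40959/ 7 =-5851.29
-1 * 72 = -72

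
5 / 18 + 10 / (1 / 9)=1625 / 18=90.28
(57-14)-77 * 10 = -727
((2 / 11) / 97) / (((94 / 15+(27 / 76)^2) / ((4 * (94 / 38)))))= 1714560 / 590988893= 0.00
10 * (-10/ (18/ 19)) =-950/ 9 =-105.56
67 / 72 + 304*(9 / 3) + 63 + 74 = 1049.93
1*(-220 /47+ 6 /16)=-1619 /376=-4.31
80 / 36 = 20 / 9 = 2.22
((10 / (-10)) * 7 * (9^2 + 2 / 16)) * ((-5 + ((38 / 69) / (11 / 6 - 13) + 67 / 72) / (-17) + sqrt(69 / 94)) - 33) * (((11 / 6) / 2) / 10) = 3586700485291 / 1810736640 - 49973 * sqrt(6486) / 90240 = 1936.20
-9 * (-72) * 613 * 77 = 30586248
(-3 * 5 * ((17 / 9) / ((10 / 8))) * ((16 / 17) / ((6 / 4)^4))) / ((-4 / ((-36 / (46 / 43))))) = -35.45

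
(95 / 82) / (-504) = -0.00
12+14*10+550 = 702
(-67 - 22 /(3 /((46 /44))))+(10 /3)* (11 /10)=-71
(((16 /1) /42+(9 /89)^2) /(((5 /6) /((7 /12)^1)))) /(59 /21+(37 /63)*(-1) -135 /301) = 1895397 /12277550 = 0.15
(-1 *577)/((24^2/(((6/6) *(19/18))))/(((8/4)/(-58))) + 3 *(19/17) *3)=186371/5108175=0.04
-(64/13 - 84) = 1028/13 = 79.08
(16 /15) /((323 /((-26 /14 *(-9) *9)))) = 5616 /11305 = 0.50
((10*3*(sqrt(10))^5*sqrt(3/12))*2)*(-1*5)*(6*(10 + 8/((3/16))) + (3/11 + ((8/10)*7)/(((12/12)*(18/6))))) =-52493000*sqrt(10)/11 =-15090676.47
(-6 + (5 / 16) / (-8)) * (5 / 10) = -773 / 256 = -3.02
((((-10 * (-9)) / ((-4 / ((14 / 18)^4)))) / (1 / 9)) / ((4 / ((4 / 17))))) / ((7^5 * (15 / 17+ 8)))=-5 / 171234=-0.00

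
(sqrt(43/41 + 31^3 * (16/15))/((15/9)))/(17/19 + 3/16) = 304 * sqrt(12019277715)/337225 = 98.83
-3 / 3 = -1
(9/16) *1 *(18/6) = 1.69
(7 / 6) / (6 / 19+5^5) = 19 / 50898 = 0.00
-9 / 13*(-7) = 63 / 13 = 4.85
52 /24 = 13 /6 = 2.17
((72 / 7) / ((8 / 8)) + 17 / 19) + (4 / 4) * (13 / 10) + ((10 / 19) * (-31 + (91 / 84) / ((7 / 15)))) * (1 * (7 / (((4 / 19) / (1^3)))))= -2603579 / 5320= -489.39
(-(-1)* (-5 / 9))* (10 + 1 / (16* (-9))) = -7195 / 1296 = -5.55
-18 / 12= -1.50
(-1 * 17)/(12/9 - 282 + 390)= -51/328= -0.16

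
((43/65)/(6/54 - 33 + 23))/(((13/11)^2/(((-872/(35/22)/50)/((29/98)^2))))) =6.00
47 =47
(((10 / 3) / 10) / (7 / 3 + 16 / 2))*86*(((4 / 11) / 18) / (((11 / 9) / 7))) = 1204 / 3751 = 0.32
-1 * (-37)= 37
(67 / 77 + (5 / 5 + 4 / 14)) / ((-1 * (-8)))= 83 / 308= 0.27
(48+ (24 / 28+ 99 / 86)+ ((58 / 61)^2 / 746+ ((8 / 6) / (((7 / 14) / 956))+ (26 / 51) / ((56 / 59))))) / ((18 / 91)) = 2880459773666059 / 219149068968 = 13143.84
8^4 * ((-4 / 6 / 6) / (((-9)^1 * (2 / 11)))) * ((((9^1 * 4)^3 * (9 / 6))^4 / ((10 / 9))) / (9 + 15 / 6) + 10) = 4863626233856133899702272 / 9315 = 522128420167056779356.12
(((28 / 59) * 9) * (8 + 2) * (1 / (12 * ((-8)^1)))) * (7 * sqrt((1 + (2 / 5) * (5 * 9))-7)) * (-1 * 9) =6615 * sqrt(3) / 118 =97.10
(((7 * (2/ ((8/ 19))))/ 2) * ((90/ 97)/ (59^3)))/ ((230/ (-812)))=-242991/ 916401098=-0.00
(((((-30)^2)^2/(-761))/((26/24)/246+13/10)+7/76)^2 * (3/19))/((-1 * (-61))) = 2476242338647742748163083/1437066136749087800176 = 1723.12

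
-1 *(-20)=20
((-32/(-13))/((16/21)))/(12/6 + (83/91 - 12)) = -294/827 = -0.36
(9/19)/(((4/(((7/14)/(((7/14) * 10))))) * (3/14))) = 21/380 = 0.06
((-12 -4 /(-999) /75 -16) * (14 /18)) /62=-7342636 /20904075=-0.35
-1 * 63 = -63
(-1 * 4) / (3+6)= -4 / 9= -0.44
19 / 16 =1.19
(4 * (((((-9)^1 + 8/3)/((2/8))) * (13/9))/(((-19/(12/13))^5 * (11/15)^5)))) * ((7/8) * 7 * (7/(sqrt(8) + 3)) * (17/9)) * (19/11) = 27205113600000/347048620972339 - 18136742400000 * sqrt(2)/347048620972339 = 0.00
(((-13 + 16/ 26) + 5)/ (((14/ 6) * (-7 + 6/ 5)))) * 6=8640/ 2639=3.27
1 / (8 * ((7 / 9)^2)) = 81 / 392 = 0.21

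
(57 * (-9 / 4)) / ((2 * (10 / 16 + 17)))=-171 / 47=-3.64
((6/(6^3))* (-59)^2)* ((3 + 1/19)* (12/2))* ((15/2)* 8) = 2018980/19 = 106262.11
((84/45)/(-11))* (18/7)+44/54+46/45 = 416/297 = 1.40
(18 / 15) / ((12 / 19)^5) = 2476099 / 207360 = 11.94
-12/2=-6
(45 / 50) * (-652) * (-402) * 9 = 10615212 / 5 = 2123042.40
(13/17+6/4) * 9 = 693/34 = 20.38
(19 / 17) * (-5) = -95 / 17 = -5.59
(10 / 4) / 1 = 5 / 2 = 2.50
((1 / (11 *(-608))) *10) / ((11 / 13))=-65 / 36784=-0.00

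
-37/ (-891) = 37/ 891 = 0.04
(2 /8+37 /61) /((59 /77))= 16093 /14396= 1.12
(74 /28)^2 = 1369 /196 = 6.98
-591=-591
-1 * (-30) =30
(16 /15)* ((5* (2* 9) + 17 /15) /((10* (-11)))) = -10936 /12375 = -0.88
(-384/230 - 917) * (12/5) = -1267764/575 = -2204.81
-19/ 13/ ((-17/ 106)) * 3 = 6042/ 221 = 27.34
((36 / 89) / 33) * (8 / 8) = 12 / 979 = 0.01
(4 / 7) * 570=2280 / 7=325.71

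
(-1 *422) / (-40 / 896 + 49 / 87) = -4111968 / 5053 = -813.77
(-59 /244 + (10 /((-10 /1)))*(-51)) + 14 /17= 213961 /4148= 51.58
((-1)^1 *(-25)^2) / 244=-2.56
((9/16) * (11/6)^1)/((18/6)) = 11/32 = 0.34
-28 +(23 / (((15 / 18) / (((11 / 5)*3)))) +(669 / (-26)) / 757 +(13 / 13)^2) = 155.13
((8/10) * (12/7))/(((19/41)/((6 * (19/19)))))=11808/665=17.76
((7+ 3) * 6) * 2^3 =480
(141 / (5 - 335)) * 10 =-47 / 11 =-4.27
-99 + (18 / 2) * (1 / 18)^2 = -3563 / 36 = -98.97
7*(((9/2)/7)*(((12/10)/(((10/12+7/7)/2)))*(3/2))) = 486/55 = 8.84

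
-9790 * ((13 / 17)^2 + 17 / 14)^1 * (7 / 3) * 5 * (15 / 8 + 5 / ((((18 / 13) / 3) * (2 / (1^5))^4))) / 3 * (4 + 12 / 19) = -480123749875 / 593028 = -809613.96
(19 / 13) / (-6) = -19 / 78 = -0.24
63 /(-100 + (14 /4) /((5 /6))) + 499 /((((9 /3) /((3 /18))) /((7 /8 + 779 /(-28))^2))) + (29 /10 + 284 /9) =2725920131449 /135192960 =20163.18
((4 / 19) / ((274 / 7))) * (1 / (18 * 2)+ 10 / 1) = 133 / 2466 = 0.05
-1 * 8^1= -8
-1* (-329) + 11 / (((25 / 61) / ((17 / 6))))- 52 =52957 / 150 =353.05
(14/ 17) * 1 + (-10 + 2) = -122/ 17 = -7.18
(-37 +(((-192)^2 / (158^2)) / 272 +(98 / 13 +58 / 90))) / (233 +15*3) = -894123133 / 8627277555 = -0.10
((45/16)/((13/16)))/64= 45/832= 0.05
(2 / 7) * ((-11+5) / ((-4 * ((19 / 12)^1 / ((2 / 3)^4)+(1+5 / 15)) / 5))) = 576 / 2513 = 0.23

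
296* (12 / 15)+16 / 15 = 3568 / 15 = 237.87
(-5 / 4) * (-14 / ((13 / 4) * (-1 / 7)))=-490 / 13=-37.69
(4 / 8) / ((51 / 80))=40 / 51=0.78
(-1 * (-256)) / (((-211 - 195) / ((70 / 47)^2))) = -89600 / 64061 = -1.40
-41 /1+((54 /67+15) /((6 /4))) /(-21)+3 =-54172 /1407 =-38.50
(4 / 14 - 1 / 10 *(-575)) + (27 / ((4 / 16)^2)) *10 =61289 / 14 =4377.79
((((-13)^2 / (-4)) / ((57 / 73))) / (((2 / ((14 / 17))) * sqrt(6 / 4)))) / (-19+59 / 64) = 106288 * sqrt(6) / 258723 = 1.01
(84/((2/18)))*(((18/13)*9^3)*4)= 39680928/13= 3052379.08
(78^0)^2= 1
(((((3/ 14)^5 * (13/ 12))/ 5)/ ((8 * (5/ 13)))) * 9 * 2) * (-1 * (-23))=2833623/ 215129600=0.01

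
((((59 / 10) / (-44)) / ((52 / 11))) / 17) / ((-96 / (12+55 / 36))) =28733 / 122204160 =0.00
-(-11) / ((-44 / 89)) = -89 / 4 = -22.25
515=515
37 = 37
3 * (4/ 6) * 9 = 18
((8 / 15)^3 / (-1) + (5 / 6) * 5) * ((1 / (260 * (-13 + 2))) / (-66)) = 27101 / 1274130000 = 0.00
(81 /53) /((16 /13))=1.24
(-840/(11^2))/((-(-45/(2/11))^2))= 0.00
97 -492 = -395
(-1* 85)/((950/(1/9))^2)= -17/14620500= -0.00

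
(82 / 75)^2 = 6724 / 5625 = 1.20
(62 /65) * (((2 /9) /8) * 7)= 217 /1170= 0.19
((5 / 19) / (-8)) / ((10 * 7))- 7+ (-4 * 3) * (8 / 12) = -31921 / 2128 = -15.00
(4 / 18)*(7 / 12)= 7 / 54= 0.13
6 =6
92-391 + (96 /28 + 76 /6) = -5941 /21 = -282.90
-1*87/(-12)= 7.25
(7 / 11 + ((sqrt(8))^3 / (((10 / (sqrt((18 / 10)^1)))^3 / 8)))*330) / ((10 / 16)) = 56 / 55 + 228096*sqrt(10) / 3125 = 231.84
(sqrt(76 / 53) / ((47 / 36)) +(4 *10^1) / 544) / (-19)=-72 *sqrt(1007) / 47329-5 / 1292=-0.05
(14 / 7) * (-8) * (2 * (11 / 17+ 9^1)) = -308.71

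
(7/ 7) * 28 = 28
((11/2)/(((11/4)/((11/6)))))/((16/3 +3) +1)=11/28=0.39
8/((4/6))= 12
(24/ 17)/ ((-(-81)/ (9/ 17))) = 8/ 867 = 0.01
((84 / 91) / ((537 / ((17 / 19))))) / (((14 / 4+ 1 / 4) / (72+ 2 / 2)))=19856 / 663195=0.03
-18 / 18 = -1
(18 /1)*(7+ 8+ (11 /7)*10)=3870 /7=552.86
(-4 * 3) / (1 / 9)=-108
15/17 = 0.88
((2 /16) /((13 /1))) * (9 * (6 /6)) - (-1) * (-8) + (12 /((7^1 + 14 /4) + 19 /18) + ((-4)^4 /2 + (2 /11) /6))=31985 /264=121.16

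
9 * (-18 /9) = -18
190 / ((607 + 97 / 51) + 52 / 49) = 237405 / 762149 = 0.31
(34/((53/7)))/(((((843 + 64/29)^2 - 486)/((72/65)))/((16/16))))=14411376/2068310460775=0.00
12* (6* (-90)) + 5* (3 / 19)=-123105 / 19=-6479.21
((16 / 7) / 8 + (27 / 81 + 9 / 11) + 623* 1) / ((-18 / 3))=-144245 / 1386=-104.07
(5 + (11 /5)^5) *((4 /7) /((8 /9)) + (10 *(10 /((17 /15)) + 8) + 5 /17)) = 3556752894 /371875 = 9564.38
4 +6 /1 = 10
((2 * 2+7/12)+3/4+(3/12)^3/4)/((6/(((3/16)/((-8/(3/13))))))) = -4099/851968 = -0.00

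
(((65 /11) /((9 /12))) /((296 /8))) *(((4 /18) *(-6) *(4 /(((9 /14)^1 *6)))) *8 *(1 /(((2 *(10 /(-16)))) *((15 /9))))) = 186368 /164835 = 1.13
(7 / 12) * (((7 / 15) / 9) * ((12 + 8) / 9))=0.07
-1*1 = -1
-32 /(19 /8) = -256 /19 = -13.47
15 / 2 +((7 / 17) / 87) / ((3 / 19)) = 66821 / 8874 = 7.53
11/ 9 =1.22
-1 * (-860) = 860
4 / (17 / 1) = 4 / 17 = 0.24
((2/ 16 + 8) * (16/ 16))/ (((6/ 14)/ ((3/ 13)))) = 35/ 8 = 4.38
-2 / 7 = -0.29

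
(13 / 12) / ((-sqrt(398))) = -13*sqrt(398) / 4776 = -0.05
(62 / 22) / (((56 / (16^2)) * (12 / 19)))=4712 / 231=20.40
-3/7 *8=-24/7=-3.43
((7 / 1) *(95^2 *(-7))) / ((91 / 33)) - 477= -2090976 / 13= -160844.31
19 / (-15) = -1.27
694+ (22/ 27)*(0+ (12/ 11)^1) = 6254/ 9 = 694.89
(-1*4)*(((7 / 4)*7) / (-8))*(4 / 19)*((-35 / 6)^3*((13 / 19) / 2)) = -27311375 / 311904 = -87.56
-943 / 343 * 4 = -3772 / 343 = -11.00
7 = 7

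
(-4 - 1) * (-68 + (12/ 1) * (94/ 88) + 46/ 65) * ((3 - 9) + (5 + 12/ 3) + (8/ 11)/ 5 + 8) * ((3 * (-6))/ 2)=-214881633/ 7865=-27321.25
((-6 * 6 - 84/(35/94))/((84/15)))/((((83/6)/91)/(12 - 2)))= -255060/83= -3073.01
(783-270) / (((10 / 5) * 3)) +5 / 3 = 523 / 6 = 87.17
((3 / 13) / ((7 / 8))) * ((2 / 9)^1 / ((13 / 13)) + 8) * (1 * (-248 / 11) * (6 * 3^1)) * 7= -880896 / 143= -6160.11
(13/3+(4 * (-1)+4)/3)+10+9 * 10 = 313/3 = 104.33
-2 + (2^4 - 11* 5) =-41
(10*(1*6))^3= 216000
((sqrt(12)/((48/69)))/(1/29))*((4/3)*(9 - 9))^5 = 0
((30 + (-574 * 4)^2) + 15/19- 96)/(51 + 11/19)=2861699/28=102203.54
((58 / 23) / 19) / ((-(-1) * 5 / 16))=928 / 2185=0.42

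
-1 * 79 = -79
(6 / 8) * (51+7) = 87 / 2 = 43.50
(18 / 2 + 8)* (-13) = -221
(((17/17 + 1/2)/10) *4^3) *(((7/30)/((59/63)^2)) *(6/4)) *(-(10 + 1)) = -3667356/87025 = -42.14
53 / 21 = 2.52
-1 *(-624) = 624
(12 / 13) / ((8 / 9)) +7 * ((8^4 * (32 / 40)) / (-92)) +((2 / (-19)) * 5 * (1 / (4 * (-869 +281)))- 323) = -19083299089 / 33404280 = -571.28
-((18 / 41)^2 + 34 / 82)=-0.61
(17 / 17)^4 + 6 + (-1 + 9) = 15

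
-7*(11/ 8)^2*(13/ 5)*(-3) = 33033/ 320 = 103.23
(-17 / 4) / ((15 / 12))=-17 / 5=-3.40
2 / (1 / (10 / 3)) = 20 / 3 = 6.67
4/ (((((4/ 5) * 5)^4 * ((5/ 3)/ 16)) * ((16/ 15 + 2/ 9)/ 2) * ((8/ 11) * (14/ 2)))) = 297/ 6496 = 0.05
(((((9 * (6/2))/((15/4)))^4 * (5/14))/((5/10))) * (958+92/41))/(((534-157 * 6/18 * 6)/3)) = 9918972288/394625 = 25135.18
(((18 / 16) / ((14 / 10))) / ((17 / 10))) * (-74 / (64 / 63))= -34.43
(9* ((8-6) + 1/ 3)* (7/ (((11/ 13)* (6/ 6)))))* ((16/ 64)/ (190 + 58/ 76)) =36309/ 159478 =0.23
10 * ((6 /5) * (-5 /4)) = -15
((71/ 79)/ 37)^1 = 71/ 2923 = 0.02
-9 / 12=-3 / 4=-0.75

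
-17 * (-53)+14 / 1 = 915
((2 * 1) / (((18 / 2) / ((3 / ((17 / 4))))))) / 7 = 8 / 357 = 0.02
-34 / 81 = -0.42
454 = 454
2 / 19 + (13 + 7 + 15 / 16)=6397 / 304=21.04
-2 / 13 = -0.15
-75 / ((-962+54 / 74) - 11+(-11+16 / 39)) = 108225 / 1418267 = 0.08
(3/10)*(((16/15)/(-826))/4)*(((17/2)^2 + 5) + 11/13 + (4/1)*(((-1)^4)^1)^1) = -4269/536900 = -0.01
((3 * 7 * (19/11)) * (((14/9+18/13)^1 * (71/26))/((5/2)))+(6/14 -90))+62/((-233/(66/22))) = 1188073547/45480435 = 26.12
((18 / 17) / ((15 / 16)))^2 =9216 / 7225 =1.28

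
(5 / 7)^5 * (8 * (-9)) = -225000 / 16807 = -13.39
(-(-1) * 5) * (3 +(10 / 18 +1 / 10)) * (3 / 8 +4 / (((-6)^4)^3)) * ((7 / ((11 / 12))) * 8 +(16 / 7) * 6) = 47957236075 / 93533616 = 512.73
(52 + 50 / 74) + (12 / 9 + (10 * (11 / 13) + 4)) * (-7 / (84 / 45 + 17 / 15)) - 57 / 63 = 593420 / 30303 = 19.58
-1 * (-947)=947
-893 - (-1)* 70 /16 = -7109 /8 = -888.62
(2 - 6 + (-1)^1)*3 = -15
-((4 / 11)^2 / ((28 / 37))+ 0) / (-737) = 0.00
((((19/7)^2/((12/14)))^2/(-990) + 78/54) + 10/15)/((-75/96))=-14225756/5457375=-2.61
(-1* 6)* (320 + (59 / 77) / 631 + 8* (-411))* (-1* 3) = -2595710826 / 48587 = -53423.98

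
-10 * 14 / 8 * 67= -1172.50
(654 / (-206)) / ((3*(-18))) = 109 / 1854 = 0.06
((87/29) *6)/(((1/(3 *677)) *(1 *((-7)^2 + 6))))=36558/55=664.69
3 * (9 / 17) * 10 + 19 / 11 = 3293 / 187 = 17.61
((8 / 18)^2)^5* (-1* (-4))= 4194304 / 3486784401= 0.00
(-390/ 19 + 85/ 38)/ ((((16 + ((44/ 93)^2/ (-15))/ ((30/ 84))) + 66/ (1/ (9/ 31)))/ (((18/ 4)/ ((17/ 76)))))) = -4057462125/ 387279482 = -10.48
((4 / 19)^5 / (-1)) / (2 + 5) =-1024 / 17332693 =-0.00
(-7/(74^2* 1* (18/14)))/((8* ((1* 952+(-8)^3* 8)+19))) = 49/1232100000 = 0.00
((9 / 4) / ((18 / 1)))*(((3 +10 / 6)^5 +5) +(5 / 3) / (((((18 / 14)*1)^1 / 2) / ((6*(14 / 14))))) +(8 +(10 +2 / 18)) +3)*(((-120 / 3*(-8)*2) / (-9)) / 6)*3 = -21917960 / 2187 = -10021.93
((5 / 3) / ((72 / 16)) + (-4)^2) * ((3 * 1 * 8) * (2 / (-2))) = -392.89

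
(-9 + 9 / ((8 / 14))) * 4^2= 108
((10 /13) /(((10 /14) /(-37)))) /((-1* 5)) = 518 /65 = 7.97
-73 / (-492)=73 / 492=0.15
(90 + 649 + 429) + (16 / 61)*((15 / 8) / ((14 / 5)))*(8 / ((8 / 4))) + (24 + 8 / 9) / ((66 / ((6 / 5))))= 247118468 / 211365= 1169.16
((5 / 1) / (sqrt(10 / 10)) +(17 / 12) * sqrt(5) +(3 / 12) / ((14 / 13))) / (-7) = -293 / 392 - 17 * sqrt(5) / 84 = -1.20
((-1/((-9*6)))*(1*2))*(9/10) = 1/30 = 0.03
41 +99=140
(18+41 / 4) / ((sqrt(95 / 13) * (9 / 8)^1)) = 226 * sqrt(1235) / 855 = 9.29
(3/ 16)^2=9/ 256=0.04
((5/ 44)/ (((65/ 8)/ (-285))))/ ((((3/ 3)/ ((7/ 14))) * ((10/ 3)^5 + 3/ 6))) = -138510/ 28634749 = -0.00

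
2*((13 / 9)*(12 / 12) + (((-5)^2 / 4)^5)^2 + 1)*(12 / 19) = 858306907834297 / 7471104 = 114883544.36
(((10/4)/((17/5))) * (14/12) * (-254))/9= -22225/918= -24.21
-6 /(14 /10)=-30 /7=-4.29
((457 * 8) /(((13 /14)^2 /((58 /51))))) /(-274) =-20780704 /1180803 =-17.60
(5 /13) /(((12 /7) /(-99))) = -1155 /52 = -22.21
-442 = -442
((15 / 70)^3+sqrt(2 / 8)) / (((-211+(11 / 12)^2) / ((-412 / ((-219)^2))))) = 1152776 / 55316133761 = 0.00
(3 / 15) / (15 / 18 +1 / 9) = 0.21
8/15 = 0.53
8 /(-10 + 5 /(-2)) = -0.64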